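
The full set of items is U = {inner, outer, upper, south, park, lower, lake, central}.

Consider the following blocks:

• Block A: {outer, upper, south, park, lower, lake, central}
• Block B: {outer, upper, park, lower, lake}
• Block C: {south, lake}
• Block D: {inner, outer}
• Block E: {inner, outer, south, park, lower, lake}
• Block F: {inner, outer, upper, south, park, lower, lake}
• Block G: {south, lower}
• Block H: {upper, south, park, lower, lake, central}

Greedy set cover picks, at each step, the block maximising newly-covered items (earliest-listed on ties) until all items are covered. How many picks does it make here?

Greedy: pick A (covers 7 new) → pick D (covers 1 new). Total picks: 2.

2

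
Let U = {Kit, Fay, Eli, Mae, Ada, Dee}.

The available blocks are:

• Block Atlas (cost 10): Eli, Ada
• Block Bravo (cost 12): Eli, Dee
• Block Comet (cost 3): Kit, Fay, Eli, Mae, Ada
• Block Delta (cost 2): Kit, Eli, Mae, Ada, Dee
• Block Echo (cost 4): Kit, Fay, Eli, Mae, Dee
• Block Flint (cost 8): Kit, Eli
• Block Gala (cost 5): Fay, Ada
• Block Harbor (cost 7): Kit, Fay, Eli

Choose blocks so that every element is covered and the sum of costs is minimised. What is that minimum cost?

Comet, Delta together cover every element (Comet ∪ Delta = {Kit, Fay, Eli, Mae, Ada, Dee}); total cost 3 + 2 = 5.
No covering selection has total cost below 5.

5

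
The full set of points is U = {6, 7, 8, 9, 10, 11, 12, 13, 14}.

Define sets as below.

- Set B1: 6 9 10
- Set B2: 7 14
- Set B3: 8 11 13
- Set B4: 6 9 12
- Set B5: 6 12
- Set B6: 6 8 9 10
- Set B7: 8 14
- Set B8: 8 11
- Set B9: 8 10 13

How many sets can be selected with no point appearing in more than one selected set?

B2, B4, B8 are pairwise disjoint (B2={7,14}; B4={6,9,12}; B8={8,11}).
Every remaining set overlaps one of these, and no 4 of the listed sets are pairwise disjoint, so 3 is the maximum.

3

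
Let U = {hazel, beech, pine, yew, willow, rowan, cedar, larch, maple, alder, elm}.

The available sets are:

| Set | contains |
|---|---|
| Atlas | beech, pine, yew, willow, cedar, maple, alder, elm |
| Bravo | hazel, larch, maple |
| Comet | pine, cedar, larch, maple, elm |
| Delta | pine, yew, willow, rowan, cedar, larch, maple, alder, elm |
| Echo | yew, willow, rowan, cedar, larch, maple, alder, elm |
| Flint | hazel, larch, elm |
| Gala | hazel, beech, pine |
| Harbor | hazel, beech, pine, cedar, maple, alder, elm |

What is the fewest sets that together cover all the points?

2

Take {Delta, Gala}. Their union is {hazel, beech, pine, yew, willow, rowan, cedar, larch, maple, alder, elm}, which is all 11 points.
No single set has all 11 points (the largest, Delta, has 9), so 2 is optimal.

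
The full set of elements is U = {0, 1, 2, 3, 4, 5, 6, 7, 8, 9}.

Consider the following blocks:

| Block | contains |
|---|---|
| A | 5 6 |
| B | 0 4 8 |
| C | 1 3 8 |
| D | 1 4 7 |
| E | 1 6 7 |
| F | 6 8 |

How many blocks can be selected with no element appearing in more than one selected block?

2

A, B are pairwise disjoint (A={5,6}; B={0,4,8}).
Every remaining block overlaps one of these, and no 3 of the listed blocks are pairwise disjoint, so 2 is the maximum.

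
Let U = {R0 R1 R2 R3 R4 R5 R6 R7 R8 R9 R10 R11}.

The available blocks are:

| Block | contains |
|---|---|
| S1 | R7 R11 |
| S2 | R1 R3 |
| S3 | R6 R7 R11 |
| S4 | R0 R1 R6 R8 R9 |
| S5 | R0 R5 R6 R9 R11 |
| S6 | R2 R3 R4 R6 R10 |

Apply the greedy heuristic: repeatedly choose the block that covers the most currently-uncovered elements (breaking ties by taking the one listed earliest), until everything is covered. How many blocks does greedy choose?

4

Greedy: pick S4 (covers 5 new) → pick S6 (covers 4 new) → pick S1 (covers 2 new) → pick S5 (covers 1 new). Total picks: 4.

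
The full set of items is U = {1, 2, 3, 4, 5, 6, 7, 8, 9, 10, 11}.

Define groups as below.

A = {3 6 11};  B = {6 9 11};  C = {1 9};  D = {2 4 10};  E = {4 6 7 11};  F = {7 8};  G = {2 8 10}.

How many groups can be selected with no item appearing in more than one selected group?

A, C, D, F are pairwise disjoint (A={3,6,11}; C={1,9}; D={2,4,10}; F={7,8}).
Every remaining group overlaps one of these, and no 5 of the listed groups are pairwise disjoint, so 4 is the maximum.

4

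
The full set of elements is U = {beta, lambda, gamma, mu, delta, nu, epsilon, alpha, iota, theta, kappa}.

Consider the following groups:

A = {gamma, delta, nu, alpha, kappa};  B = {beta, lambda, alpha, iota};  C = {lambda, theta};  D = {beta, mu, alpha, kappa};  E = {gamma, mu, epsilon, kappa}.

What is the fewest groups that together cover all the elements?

A and B and C and E together: A ∪ B ∪ C ∪ E = {beta, lambda, gamma, mu, delta, nu, epsilon, alpha, iota, theta, kappa} — every element is covered.
No 3 of the 5 groups cover everything (all 10 combinations miss at least one element), so 4 is optimal.

4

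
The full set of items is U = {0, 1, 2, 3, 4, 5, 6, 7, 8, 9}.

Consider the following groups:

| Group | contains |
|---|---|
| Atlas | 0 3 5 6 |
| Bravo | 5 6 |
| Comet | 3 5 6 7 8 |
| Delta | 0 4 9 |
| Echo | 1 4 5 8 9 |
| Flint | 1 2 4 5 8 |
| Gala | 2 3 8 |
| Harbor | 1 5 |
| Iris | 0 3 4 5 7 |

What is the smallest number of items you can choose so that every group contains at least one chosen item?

The 3 items {0, 5, 8} hit every group.
The groups Bravo, Delta, Gala are pairwise disjoint, so any hitting set needs a separate item for each — at least 3. Hence 3 is optimal.

3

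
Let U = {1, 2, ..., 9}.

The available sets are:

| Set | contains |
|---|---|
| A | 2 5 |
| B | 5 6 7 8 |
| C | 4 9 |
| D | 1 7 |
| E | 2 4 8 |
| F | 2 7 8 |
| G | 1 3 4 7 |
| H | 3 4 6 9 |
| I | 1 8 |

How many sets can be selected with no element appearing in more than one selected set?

3

A, C, I are pairwise disjoint (A={2,5}; C={4,9}; I={1,8}).
Every remaining set overlaps one of these, and no 4 of the listed sets are pairwise disjoint, so 3 is the maximum.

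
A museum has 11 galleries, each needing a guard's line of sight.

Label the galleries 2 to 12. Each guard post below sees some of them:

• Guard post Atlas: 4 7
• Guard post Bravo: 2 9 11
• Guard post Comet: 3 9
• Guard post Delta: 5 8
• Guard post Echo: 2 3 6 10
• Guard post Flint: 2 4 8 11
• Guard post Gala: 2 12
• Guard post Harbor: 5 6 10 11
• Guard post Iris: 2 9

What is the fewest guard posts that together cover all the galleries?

Take {Atlas, Bravo, Delta, Echo, Gala}. Their union is {2, 3, 4, 5, 6, 7, 8, 9, 10, 11, 12}, which is all 11 galleries.
No 4 of the 9 guard posts cover everything (all 126 combinations miss at least one gallery), so 5 is optimal.

5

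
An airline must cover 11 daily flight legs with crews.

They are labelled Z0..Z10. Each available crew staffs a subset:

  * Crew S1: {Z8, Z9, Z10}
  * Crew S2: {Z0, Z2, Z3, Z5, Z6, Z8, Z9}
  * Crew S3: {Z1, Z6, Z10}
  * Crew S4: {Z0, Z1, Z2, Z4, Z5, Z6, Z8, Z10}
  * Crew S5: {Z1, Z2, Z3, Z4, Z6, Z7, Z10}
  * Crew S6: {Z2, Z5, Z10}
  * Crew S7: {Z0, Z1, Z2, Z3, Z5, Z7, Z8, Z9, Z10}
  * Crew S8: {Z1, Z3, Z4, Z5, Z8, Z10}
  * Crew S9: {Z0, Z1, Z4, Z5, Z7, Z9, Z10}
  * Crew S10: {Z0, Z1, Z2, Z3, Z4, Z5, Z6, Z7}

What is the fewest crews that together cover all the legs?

2

S1 and S10 together: S1 ∪ S10 = {Z0, Z1, Z2, Z3, Z4, Z5, Z6, Z7, Z8, Z9, Z10} — every leg is covered.
No single crew has all 11 legs (the largest, S7, has 9), so 2 is optimal.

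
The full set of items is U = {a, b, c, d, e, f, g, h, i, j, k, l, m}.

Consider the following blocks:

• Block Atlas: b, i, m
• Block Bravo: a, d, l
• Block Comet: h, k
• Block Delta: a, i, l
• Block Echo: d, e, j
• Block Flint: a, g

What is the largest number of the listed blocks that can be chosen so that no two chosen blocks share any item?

Atlas, Comet, Echo, Flint are pairwise disjoint (Atlas={b,i,m}; Comet={h,k}; Echo={d,e,j}; Flint={a,g}).
Every remaining block overlaps one of these, and no 5 of the listed blocks are pairwise disjoint, so 4 is the maximum.

4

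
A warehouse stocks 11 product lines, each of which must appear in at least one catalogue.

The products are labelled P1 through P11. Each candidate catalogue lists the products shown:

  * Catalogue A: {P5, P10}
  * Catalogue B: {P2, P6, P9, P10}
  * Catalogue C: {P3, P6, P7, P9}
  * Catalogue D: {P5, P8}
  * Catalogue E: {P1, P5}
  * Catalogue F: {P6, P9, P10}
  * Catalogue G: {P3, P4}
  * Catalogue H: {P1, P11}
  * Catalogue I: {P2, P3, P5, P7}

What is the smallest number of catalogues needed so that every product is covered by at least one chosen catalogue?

Take {B, D, G, H, I}. Their union is {P1, P2, P3, P4, P5, P6, P7, P8, P9, P10, P11}, which is all 11 products.
No 4 of the 9 catalogues cover everything (all 126 combinations miss at least one product), so 5 is optimal.

5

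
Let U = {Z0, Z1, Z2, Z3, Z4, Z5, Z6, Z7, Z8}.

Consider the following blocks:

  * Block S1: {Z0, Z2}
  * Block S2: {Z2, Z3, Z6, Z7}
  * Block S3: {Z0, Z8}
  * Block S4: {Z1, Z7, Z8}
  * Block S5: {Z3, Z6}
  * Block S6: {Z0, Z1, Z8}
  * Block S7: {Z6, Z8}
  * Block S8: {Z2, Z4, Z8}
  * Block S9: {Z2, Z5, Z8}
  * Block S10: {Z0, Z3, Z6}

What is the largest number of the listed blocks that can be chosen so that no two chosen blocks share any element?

S1, S4, S5 are pairwise disjoint (S1={Z0,Z2}; S4={Z1,Z7,Z8}; S5={Z3,Z6}).
Every remaining block overlaps one of these, and no 4 of the listed blocks are pairwise disjoint, so 3 is the maximum.

3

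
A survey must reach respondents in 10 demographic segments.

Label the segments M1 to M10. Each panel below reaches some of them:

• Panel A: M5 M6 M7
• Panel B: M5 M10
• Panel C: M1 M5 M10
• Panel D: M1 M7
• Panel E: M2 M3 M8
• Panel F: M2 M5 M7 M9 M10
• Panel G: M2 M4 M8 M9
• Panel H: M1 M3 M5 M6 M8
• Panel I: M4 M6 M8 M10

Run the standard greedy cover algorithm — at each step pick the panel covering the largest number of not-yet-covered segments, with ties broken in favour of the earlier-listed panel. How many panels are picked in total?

3

Greedy: pick F (covers 5 new) → pick H (covers 4 new) → pick G (covers 1 new). Total picks: 3.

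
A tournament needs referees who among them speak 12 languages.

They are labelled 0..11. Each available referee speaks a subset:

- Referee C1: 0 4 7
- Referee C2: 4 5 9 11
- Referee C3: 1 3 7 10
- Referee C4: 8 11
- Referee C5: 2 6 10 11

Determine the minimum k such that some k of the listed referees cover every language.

5

C1 and C2 and C3 and C4 and C5 together: C1 ∪ C2 ∪ C3 ∪ C4 ∪ C5 = {0, 1, 2, 3, 4, 5, 6, 7, 8, 9, 10, 11} — every language is covered.
No 4 of the 5 referees cover everything (all 5 combinations miss at least one language), so 5 is optimal.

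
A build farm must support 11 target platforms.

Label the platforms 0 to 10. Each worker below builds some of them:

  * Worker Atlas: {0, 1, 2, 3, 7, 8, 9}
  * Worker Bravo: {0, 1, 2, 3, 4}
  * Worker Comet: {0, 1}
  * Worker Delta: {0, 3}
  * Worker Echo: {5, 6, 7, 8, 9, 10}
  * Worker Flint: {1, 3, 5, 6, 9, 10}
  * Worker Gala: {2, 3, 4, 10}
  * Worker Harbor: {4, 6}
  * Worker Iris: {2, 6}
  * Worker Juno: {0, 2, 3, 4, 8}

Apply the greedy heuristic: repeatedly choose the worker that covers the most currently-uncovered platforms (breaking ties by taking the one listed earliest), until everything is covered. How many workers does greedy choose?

3

Greedy: pick Atlas (covers 7 new) → pick Echo (covers 3 new) → pick Bravo (covers 1 new). Total picks: 3.
(The true minimum cover uses only 2 workers, so greedy is not optimal here.)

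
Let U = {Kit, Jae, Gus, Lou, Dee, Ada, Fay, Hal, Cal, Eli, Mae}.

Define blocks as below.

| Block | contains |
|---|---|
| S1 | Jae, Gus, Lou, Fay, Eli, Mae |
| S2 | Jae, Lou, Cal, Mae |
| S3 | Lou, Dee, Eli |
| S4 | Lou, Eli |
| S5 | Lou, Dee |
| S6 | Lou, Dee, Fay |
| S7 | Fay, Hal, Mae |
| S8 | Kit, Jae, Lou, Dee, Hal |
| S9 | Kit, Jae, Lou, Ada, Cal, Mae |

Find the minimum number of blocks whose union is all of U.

3

Take {S1, S8, S9}. Their union is {Kit, Jae, Gus, Lou, Dee, Ada, Fay, Hal, Cal, Eli, Mae}, which is all 11 items.
Only S1 contains Gus, so S1 is forced; the remaining 5 items need at least 2 more blocks (each remaining block adds at most 3) — so at least 3 blocks are needed, and 3 is optimal.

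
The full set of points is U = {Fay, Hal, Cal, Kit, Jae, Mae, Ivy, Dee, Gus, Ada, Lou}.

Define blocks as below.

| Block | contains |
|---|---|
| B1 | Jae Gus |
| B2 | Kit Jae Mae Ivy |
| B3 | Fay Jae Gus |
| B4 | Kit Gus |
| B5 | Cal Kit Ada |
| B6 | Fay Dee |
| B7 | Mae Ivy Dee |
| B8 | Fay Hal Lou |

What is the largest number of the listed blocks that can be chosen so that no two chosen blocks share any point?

4

B1, B5, B7, B8 are pairwise disjoint (B1={Jae,Gus}; B5={Cal,Kit,Ada}; B7={Mae,Ivy,Dee}; B8={Fay,Hal,Lou}).
Every remaining block overlaps one of these, and no 5 of the listed blocks are pairwise disjoint, so 4 is the maximum.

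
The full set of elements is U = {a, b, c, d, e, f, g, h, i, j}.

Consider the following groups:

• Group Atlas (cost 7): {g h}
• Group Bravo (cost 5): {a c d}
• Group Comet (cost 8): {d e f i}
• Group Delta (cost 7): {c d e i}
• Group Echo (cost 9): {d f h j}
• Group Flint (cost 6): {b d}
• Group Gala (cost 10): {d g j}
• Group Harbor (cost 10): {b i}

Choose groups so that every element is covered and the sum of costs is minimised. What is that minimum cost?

Atlas, Bravo, Delta, Echo, Flint together cover every element (Atlas ∪ Bravo ∪ Delta ∪ Echo ∪ Flint = {a, b, c, d, e, f, g, h, i, j}); total cost 7 + 5 + 7 + 9 + 6 = 34.
The greedy pick Bravo, Comet, Atlas, Flint, Echo costs 35; no covering selection beats 34.

34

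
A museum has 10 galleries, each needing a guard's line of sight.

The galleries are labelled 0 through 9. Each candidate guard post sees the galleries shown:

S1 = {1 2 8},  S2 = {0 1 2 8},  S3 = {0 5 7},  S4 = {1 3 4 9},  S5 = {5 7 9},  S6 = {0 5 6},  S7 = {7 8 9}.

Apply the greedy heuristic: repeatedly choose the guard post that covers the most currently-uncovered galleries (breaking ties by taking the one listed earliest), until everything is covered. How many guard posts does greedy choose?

Greedy: pick S2 (covers 4 new) → pick S4 (covers 3 new) → pick S3 (covers 2 new) → pick S6 (covers 1 new). Total picks: 4.

4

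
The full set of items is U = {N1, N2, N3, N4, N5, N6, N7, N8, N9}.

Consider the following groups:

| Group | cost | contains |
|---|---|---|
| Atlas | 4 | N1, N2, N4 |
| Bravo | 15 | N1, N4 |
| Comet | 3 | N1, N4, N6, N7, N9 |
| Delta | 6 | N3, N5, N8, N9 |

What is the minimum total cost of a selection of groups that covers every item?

13

Atlas, Comet, Delta together cover every item (Atlas ∪ Comet ∪ Delta = {N1, N2, N3, N4, N5, N6, N7, N8, N9}); total cost 4 + 3 + 6 = 13.
No covering selection has total cost below 13.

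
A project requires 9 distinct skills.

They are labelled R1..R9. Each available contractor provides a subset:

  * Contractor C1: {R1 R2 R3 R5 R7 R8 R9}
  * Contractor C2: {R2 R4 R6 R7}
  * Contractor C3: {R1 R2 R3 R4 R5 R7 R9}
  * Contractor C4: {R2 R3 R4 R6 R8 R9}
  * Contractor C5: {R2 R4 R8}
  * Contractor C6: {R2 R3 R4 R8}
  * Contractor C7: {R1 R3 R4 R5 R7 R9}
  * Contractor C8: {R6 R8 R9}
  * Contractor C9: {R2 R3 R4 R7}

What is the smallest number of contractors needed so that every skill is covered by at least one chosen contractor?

2

C3 and C8 together: C3 ∪ C8 = {R1, R2, R3, R4, R5, R6, R7, R8, R9} — every skill is covered.
No single contractor has all 9 skills (the largest, C1, has 7), so 2 is optimal.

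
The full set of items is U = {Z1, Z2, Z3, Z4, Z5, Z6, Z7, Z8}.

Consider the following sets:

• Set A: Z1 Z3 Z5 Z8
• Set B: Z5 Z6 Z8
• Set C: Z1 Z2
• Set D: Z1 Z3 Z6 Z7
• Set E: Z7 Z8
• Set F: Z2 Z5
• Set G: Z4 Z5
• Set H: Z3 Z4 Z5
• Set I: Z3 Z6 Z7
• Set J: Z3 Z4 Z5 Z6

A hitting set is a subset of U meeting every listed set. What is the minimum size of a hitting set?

Take T = {Z2, Z5, Z7}. Each listed set contains at least one of these, so T is a hitting set of size 3.
The sets C, E, G are pairwise disjoint, so any hitting set needs a separate item for each — at least 3. Hence 3 is optimal.

3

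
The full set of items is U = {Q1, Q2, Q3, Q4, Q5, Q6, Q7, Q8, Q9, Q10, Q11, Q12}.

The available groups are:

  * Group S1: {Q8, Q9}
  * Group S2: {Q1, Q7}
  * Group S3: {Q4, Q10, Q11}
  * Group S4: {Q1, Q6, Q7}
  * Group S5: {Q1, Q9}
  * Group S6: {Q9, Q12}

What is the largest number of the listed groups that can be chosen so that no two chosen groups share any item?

S1, S3, S4 are pairwise disjoint (S1={Q8,Q9}; S3={Q4,Q10,Q11}; S4={Q1,Q6,Q7}).
Every remaining group overlaps one of these, and no 4 of the listed groups are pairwise disjoint, so 3 is the maximum.

3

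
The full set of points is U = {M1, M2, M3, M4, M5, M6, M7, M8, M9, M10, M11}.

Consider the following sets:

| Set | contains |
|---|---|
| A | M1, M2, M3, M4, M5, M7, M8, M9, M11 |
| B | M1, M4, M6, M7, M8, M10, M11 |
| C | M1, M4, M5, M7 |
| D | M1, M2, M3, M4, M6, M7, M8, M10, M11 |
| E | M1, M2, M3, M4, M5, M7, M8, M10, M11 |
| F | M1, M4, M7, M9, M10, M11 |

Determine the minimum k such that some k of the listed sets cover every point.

A and B together: A ∪ B = {M1, M2, M3, M4, M5, M6, M7, M8, M9, M10, M11} — every point is covered.
No single set has all 11 points (the largest, A, has 9), so 2 is optimal.

2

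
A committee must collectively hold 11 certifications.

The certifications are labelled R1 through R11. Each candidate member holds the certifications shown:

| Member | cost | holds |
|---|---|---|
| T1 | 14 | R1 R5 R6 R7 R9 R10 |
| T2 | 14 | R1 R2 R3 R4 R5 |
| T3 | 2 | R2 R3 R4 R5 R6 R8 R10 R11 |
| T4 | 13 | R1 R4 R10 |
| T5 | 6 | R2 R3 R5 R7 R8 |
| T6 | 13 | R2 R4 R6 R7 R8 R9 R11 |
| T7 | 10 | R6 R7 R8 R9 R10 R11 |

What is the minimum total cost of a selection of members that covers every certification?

16

T1, T3 together cover every certification (T1 ∪ T3 = {R1, R2, R3, R4, R5, R6, R7, R8, R9, R10, R11}); total cost 14 + 2 = 16.
No covering selection has total cost below 16.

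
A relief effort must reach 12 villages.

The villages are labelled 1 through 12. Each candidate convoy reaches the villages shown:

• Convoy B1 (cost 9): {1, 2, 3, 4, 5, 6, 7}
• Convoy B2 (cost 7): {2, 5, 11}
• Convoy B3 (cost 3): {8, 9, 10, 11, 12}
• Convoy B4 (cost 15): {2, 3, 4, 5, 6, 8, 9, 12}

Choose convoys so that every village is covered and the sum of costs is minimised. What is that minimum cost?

B1, B3 together cover every village (B1 ∪ B3 = {1, 2, 3, 4, 5, 6, 7, 8, 9, 10, 11, 12}); total cost 9 + 3 = 12.
No covering selection has total cost below 12.

12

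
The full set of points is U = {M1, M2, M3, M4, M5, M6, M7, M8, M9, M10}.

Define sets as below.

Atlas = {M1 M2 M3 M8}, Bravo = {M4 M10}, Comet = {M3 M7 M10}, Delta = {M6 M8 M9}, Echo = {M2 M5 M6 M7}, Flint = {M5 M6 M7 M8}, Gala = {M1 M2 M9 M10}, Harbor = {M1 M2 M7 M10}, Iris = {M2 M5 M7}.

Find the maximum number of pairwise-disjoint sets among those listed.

3

Bravo, Delta, Iris are pairwise disjoint (Bravo={M4,M10}; Delta={M6,M8,M9}; Iris={M2,M5,M7}).
Every remaining set overlaps one of these, and no 4 of the listed sets are pairwise disjoint, so 3 is the maximum.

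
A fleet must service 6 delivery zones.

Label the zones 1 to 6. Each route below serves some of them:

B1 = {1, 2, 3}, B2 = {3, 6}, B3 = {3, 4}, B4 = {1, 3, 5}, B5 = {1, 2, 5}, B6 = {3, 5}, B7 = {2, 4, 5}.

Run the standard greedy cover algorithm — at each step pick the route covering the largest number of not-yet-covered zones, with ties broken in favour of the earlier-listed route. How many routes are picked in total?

Greedy: pick B1 (covers 3 new) → pick B7 (covers 2 new) → pick B2 (covers 1 new). Total picks: 3.

3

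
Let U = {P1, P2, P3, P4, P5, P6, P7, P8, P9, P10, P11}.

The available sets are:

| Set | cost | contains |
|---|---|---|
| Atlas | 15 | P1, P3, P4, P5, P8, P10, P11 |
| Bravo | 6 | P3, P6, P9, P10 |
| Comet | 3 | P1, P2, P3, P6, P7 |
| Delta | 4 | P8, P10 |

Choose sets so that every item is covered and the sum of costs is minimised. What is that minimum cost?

24

Atlas, Bravo, Comet together cover every item (Atlas ∪ Bravo ∪ Comet = {P1, P2, P3, P4, P5, P6, P7, P8, P9, P10, P11}); total cost 15 + 6 + 3 = 24.
The greedy pick Comet, Delta, Atlas, Bravo costs 28; no covering selection beats 24.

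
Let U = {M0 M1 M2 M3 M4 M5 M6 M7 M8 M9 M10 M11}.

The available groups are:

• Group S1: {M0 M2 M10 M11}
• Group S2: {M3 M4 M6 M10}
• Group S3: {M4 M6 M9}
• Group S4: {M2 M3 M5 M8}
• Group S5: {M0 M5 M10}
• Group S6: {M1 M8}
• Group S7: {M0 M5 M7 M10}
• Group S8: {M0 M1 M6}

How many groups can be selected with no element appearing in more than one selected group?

S3, S5, S6 are pairwise disjoint (S3={M4,M6,M9}; S5={M0,M5,M10}; S6={M1,M8}).
Every remaining group overlaps one of these, and no 4 of the listed groups are pairwise disjoint, so 3 is the maximum.

3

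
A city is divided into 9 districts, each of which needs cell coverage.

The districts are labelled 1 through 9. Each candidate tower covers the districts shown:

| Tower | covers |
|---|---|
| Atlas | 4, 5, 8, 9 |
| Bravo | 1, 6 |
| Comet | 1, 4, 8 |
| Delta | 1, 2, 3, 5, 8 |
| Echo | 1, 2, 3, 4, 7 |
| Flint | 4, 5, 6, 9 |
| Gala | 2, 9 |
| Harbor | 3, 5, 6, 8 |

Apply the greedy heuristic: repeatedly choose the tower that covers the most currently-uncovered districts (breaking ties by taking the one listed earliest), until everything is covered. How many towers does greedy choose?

3

Greedy: pick Delta (covers 5 new) → pick Flint (covers 3 new) → pick Echo (covers 1 new). Total picks: 3.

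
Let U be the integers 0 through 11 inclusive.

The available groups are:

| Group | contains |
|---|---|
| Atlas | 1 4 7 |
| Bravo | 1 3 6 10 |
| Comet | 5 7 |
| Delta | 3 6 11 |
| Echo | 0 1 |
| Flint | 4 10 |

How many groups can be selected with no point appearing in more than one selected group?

Comet, Delta, Echo, Flint are pairwise disjoint (Comet={5,7}; Delta={3,6,11}; Echo={0,1}; Flint={4,10}).
Every remaining group overlaps one of these, and no 5 of the listed groups are pairwise disjoint, so 4 is the maximum.

4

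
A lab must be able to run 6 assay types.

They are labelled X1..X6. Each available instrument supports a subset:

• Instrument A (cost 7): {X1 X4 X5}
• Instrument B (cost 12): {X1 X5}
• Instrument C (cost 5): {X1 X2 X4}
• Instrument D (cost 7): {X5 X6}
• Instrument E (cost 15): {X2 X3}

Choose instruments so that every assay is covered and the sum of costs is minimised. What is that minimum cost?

27

C, D, E together cover every assay (C ∪ D ∪ E = {X1, X2, X3, X4, X5, X6}); total cost 5 + 7 + 15 = 27.
No covering selection has total cost below 27.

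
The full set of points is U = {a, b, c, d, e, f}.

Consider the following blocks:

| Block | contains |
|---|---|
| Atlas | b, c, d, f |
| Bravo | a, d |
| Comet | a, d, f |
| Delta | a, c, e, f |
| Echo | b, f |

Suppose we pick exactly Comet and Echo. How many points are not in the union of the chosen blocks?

Union of Comet, Echo = {a, b, d, f}.
Not covered: c, e — 2 points.

2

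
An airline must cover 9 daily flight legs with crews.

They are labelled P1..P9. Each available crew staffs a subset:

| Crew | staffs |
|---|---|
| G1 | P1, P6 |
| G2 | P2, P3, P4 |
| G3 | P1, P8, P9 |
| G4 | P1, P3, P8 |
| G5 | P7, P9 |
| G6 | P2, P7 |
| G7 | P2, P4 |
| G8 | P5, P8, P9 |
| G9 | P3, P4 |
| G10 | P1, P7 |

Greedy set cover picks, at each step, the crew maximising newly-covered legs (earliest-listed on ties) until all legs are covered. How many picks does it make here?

Greedy: pick G2 (covers 3 new) → pick G3 (covers 3 new) → pick G1 (covers 1 new) → pick G5 (covers 1 new) → pick G8 (covers 1 new). Total picks: 5.
(The true minimum cover uses only 4 crews, so greedy is not optimal here.)

5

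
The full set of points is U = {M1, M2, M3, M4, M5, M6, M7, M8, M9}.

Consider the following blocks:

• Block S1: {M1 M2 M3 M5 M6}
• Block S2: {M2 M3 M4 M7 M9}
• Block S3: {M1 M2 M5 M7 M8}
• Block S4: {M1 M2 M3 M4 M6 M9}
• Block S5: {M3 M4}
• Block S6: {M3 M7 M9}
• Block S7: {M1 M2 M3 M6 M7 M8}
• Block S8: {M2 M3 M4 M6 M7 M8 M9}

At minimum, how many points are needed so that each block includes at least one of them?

Take H = {M3, M7}. Each listed block contains at least one of these, so H is a hitting set of size 2.
The blocks S3, S5 are pairwise disjoint, so any hitting set needs a separate point for each — at least 2. Hence 2 is optimal.

2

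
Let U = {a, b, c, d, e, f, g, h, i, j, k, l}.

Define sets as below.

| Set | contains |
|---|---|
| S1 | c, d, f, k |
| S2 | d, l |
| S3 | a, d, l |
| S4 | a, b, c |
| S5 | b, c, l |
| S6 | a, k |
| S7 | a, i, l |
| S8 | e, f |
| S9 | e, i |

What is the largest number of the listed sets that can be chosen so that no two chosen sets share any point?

3

S5, S6, S8 are pairwise disjoint (S5={b,c,l}; S6={a,k}; S8={e,f}).
Every remaining set overlaps one of these, and no 4 of the listed sets are pairwise disjoint, so 3 is the maximum.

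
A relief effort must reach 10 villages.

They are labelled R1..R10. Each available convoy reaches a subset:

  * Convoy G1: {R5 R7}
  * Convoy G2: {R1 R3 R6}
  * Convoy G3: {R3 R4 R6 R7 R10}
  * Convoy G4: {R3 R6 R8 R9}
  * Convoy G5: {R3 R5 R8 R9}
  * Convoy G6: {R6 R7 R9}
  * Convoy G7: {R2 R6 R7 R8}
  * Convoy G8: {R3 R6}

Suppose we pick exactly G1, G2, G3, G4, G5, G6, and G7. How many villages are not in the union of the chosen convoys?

0

Union of G1, G2, G3, G4, G5, G6, G7 = {R1, R2, R3, R4, R5, R6, R7, R8, R9, R10} — that's every village, so 0 are uncovered.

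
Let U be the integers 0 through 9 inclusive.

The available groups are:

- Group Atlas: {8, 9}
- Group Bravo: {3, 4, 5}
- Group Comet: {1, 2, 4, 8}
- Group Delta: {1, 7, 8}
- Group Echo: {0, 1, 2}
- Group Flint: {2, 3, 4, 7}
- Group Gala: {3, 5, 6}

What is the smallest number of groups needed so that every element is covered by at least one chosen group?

4

Take {Atlas, Echo, Flint, Gala}. Their union is {0, 1, 2, 3, 4, 5, 6, 7, 8, 9}, which is all 10 elements.
Only Echo contains 0, so Echo is forced; the remaining 7 elements need at least 3 more groups (each remaining group adds at most 3) — so at least 4 groups are needed, and 4 is optimal.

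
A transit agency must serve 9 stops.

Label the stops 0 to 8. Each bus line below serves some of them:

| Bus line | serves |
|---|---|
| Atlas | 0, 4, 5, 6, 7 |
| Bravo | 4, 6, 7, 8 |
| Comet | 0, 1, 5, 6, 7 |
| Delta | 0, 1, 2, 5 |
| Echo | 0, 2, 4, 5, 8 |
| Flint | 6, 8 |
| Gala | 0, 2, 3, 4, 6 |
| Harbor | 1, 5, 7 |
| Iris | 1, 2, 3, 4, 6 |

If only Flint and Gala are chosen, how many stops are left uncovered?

Union of Flint, Gala = {0, 2, 3, 4, 6, 8}.
Not covered: 1, 5, 7 — 3 stops.

3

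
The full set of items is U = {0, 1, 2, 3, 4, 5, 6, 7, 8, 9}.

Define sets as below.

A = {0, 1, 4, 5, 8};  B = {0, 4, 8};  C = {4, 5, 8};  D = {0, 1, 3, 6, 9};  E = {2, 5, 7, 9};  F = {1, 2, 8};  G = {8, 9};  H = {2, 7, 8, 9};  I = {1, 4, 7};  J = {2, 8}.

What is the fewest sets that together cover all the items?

3

C and D and H together: C ∪ D ∪ H = {0, 1, 2, 3, 4, 5, 6, 7, 8, 9} — every item is covered.
Only D contains 3, so D is forced; the remaining 5 items need at least 2 more sets (each remaining set adds at most 3) — so at least 3 sets are needed, and 3 is optimal.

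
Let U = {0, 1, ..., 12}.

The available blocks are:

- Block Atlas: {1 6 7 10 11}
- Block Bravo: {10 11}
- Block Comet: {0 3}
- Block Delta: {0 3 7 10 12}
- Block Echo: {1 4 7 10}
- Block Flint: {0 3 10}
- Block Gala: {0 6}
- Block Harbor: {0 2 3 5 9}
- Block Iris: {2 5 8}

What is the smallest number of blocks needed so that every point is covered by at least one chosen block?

5

Atlas, Delta, Echo, Harbor, and Iris cover everything between them: the union {0, 1, 2, 3, 4, 5, 6, 7, 8, 9, 10, 11, 12} is all of U.
No 4 of the 9 blocks cover everything (all 126 combinations miss at least one point), so 5 is optimal.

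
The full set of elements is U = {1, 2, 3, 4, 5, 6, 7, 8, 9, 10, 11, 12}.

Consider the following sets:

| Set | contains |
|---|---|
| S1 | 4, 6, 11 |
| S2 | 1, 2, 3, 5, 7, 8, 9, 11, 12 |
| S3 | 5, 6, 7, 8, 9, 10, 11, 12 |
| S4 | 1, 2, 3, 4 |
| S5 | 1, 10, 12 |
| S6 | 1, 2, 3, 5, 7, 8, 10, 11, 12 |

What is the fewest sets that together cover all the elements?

Take {S3, S4}. Their union is {1, 2, 3, 4, 5, 6, 7, 8, 9, 10, 11, 12}, which is all 12 elements.
No single set has all 12 elements (the largest, S2, has 9), so 2 is optimal.

2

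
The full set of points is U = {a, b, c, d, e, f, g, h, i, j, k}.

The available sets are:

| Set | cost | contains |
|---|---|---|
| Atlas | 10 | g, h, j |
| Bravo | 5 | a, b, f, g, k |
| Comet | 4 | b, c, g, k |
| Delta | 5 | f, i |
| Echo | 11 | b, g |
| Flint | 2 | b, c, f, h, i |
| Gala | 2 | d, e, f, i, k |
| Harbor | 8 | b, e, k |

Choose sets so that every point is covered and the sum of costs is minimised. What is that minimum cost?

19

Atlas, Bravo, Flint, Gala together cover every point (Atlas ∪ Bravo ∪ Flint ∪ Gala = {a, b, c, d, e, f, g, h, i, j, k}); total cost 10 + 5 + 2 + 2 = 19.
No covering selection has total cost below 19.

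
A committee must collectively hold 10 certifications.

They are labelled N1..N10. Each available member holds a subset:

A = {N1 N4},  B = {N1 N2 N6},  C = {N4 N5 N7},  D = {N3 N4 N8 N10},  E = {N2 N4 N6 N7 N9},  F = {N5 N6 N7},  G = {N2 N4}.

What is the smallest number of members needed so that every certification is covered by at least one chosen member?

B and C and D and E together: B ∪ C ∪ D ∪ E = {N1, N2, N3, N4, N5, N6, N7, N8, N9, N10} — every certification is covered.
No 3 of the 7 members cover everything (all 35 combinations miss at least one certification), so 4 is optimal.

4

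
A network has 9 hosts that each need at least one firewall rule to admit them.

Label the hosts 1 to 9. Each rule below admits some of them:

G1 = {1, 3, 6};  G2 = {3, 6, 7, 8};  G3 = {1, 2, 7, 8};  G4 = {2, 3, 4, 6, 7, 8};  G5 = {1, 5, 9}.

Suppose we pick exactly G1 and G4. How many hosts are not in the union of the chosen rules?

2

Union of G1, G4 = {1, 2, 3, 4, 6, 7, 8}.
Not covered: 5, 9 — 2 hosts.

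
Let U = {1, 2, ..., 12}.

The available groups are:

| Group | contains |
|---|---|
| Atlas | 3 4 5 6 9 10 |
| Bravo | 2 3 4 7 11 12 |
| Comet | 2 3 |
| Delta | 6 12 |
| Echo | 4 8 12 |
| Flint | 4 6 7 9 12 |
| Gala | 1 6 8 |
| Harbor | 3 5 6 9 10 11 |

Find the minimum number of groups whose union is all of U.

3

Take {Bravo, Gala, Harbor}. Their union is {1, 2, 3, 4, 5, 6, 7, 8, 9, 10, 11, 12}, which is all 12 elements.
Only Gala contains 1, so Gala is forced; the remaining 9 elements need at least 2 more groups (each remaining group adds at most 6) — so at least 3 groups are needed, and 3 is optimal.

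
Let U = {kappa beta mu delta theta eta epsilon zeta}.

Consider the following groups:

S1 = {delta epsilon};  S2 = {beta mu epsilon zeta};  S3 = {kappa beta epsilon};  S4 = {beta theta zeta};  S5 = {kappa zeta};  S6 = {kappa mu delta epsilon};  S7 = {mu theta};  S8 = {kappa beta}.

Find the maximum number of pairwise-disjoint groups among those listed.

3

S1, S5, S7 are pairwise disjoint (S1={delta,epsilon}; S5={kappa,zeta}; S7={mu,theta}).
Every remaining group overlaps one of these, and no 4 of the listed groups are pairwise disjoint, so 3 is the maximum.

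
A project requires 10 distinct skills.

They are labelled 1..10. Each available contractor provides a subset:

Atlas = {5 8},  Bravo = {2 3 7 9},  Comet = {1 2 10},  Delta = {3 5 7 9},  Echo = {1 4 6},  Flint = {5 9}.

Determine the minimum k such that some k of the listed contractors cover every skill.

4

Take {Atlas, Comet, Delta, Echo}. Their union is {1, 2, 3, 4, 5, 6, 7, 8, 9, 10}, which is all 10 skills.
No 3 of the 6 contractors cover everything (all 20 combinations miss at least one skill), so 4 is optimal.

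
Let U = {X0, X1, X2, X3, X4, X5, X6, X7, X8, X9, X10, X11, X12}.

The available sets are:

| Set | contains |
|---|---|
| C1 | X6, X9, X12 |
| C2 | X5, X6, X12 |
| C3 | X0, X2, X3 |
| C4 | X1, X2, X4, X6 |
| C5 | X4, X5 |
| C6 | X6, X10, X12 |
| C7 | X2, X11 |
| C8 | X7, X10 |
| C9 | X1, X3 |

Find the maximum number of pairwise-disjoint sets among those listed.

C1, C5, C7, C8, C9 are pairwise disjoint (C1={X6,X9,X12}; C5={X4,X5}; C7={X2,X11}; C8={X7,X10}; C9={X1,X3}).
Every remaining set overlaps one of these, and no 6 of the listed sets are pairwise disjoint, so 5 is the maximum.

5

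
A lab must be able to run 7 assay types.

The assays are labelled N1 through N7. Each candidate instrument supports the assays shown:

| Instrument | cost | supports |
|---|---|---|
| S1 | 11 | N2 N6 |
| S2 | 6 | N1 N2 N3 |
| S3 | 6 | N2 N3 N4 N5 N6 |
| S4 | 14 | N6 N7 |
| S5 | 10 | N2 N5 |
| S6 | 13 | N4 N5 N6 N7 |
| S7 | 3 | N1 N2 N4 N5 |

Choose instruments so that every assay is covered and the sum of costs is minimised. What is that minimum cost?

S2, S6 together cover every assay (S2 ∪ S6 = {N1, N2, N3, N4, N5, N6, N7}); total cost 6 + 13 = 19.
The greedy pick S7, S3, S6 costs 22; no covering selection beats 19.

19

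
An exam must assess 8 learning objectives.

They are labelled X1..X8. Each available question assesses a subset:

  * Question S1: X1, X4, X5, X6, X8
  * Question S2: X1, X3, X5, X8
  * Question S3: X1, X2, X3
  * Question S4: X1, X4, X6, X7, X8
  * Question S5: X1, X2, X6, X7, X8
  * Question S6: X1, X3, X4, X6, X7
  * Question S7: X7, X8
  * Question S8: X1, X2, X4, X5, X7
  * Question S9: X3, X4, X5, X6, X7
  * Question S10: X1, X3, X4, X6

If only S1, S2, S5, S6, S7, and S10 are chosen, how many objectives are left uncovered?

0

Union of S1, S2, S5, S6, S7, S10 = {X1, X2, X3, X4, X5, X6, X7, X8} — that's every objective, so 0 are uncovered.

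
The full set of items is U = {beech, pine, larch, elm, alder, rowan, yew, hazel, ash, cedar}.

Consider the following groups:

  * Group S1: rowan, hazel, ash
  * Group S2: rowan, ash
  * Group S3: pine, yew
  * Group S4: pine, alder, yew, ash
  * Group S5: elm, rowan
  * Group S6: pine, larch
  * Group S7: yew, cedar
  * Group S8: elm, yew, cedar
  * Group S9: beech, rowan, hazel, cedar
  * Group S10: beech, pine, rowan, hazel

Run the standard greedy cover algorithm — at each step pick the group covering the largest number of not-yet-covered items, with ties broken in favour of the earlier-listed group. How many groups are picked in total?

Greedy: pick S4 (covers 4 new) → pick S9 (covers 4 new) → pick S5 (covers 1 new) → pick S6 (covers 1 new). Total picks: 4.

4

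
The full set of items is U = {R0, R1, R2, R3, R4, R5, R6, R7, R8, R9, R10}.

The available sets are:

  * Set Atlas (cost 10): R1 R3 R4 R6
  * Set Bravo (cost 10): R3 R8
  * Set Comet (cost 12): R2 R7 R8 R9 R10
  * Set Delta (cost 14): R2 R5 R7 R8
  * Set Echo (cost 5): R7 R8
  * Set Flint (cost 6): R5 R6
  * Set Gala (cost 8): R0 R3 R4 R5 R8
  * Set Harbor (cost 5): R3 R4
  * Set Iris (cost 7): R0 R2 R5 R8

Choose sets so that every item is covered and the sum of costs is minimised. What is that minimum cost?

29

Atlas, Comet, Iris together cover every item (Atlas ∪ Comet ∪ Iris = {R0, R1, R2, R3, R4, R5, R6, R7, R8, R9, R10}); total cost 10 + 12 + 7 = 29.
The greedy pick Gala, Comet, Atlas costs 30; no covering selection beats 29.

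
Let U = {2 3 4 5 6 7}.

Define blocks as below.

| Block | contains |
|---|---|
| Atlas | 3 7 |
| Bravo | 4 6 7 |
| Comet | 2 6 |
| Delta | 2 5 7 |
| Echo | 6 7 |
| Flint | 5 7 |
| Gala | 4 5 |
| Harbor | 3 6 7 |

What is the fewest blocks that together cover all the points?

3

Take {Bravo, Delta, Harbor}. Their union is {2, 3, 4, 5, 6, 7}, which is all 6 points.
No 2 of the 8 blocks cover everything (all 28 combinations miss at least one point), so 3 is optimal.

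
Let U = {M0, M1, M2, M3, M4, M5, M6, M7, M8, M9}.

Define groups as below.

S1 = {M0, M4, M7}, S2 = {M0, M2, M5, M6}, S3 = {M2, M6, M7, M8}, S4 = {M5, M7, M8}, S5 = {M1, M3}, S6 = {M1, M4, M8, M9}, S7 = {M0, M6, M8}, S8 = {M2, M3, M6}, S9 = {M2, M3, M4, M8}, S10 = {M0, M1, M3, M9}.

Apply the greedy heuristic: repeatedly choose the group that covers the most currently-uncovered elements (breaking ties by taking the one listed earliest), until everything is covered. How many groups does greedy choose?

4

Greedy: pick S2 (covers 4 new) → pick S6 (covers 4 new) → pick S1 (covers 1 new) → pick S5 (covers 1 new). Total picks: 4.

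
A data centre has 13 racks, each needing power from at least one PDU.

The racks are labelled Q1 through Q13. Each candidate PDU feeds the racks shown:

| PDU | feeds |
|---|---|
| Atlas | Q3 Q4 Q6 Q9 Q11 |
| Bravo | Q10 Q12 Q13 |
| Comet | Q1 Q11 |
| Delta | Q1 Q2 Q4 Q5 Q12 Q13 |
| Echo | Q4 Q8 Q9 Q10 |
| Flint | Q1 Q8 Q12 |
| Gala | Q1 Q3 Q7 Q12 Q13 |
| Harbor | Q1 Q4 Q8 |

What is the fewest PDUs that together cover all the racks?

Atlas and Delta and Echo and Gala together: Atlas ∪ Delta ∪ Echo ∪ Gala = {Q1, Q2, Q3, Q4, Q5, Q6, Q7, Q8, Q9, Q10, Q11, Q12, Q13} — every rack is covered.
No 3 of the 8 PDUs cover everything (all 56 combinations miss at least one rack), so 4 is optimal.

4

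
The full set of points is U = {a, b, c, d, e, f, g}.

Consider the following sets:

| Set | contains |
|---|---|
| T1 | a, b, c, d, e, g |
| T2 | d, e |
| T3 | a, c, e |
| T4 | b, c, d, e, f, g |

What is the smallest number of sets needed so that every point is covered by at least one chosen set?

2

Take {T3, T4}. Their union is {a, b, c, d, e, f, g}, which is all 7 points.
No single set has all 7 points (the largest, T1, has 6), so 2 is optimal.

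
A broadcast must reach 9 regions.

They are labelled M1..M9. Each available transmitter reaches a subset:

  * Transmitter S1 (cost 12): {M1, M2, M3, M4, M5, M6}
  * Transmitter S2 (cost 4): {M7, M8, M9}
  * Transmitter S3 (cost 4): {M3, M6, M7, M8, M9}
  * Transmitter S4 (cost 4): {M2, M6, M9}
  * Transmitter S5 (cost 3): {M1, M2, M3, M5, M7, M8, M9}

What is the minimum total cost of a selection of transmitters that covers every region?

S1, S5 together cover every region (S1 ∪ S5 = {M1, M2, M3, M4, M5, M6, M7, M8, M9}); total cost 12 + 3 = 15.
The greedy pick S5, S3, S1 costs 19; no covering selection beats 15.

15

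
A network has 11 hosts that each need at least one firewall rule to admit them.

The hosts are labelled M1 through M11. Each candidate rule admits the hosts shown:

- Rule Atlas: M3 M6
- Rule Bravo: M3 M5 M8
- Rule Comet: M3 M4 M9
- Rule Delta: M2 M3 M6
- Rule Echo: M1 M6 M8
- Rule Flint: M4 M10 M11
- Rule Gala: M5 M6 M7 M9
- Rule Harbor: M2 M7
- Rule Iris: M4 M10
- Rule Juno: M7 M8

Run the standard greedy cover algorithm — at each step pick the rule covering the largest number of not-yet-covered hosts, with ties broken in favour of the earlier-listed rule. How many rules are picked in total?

5

Greedy: pick Gala (covers 4 new) → pick Flint (covers 3 new) → pick Bravo (covers 2 new) → pick Delta (covers 1 new) → pick Echo (covers 1 new). Total picks: 5.
(The true minimum cover uses only 4 rules, so greedy is not optimal here.)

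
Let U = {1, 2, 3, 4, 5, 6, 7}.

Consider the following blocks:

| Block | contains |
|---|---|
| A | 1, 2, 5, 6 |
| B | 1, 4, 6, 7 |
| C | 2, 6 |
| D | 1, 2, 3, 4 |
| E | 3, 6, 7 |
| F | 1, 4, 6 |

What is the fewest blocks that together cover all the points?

A and B and D together: A ∪ B ∪ D = {1, 2, 3, 4, 5, 6, 7} — every point is covered.
Only A contains 5, so A is forced; the remaining 3 points need at least 2 more blocks (each remaining block adds at most 2) — so at least 3 blocks are needed, and 3 is optimal.

3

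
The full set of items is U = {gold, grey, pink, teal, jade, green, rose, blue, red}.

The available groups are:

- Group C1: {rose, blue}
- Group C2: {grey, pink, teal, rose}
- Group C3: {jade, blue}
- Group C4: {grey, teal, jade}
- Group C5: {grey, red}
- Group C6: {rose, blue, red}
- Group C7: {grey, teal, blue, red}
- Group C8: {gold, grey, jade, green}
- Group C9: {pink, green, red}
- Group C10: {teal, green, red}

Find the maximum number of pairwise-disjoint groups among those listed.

C1, C4, C9 are pairwise disjoint (C1={rose,blue}; C4={grey,teal,jade}; C9={pink,green,red}).
Every remaining group overlaps one of these, and no 4 of the listed groups are pairwise disjoint, so 3 is the maximum.

3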